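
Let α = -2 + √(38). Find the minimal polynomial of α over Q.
m_α(x) = x^2 + 4x - 34

From α + 2 = √(38), squaring gives (α + 2)^2 = 38, i.e. α^2 + 4α + 4 = 38, so α^2 + 4α - 34 = 0. The discriminant of x^2 + 4x - 34 is (4)^2 - 4·(-34) = 16 + 136 = 152, and 4·(38) is not a perfect square in Q since 38 is squarefree and ≠ 1. Hence x^2 + 4x - 34 is irreducible over Q and is the minimal polynomial of α.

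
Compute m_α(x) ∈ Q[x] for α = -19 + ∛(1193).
m_α(x) = x^3 + 57x^2 + 1083x + 5666

Set β = α + 19 = ∛(1193), so β^3 = 1193. Then (α + 19)^3 - 1193 = 0, i.e. α is a root of g(x) = (x + 19)^3 - 1193 = x^3 + 57x^2 + 1083x + 5666. Since g(x) = h(x + 19) where h(x) = x^3 - 1193, and h is irreducible over Q (because 1193 is not a perfect cube, so h has no rational root, and a monic cubic with no rational root is irreducible), g is also irreducible (irreducibility is preserved under the substitution x → x + 19). Hence m_α(x) = x^3 + 57x^2 + 1083x + 5666.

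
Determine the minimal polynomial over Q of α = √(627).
m_α(x) = x^2 - 627

α satisfies α^2 - 627 = 0, so x^2 - 627 annihilates α. Since d = 627 is squarefree and ≠ 1, it is not a perfect square in Q, so x^2 - 627 has no rational root and is therefore irreducible over Q (a degree-2 polynomial over a field is irreducible iff it has no root). Hence m_α(x) = x^2 - 627.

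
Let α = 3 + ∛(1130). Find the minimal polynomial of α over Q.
m_α(x) = x^3 - 9x^2 + 27x - 1157

Set β = α - 3 = ∛(1130), so β^3 = 1130. Then (α - 3)^3 - 1130 = 0, i.e. α is a root of g(x) = (x - 3)^3 - 1130 = x^3 - 9x^2 + 27x - 1157. Since g(x) = h(x - 3) where h(x) = x^3 - 1130, and h is irreducible over Q (because 1130 is not a perfect cube, so h has no rational root, and a monic cubic with no rational root is irreducible), g is also irreducible (irreducibility is preserved under the substitution x → x - 3). Hence m_α(x) = x^3 - 9x^2 + 27x - 1157.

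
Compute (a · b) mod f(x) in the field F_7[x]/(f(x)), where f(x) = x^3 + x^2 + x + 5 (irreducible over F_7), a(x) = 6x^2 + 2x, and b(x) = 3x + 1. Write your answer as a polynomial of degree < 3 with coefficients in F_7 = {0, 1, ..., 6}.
a · b ≡ x^2 + 5x + 1 (mod f(x))

Multiply in F_7[x]: a(x)·b(x) = (6x^2 + 2x)·(3x + 1) = 4x^3 + 5x^2 + 2x. This has degree ≥ 3, so divide by f(x) over F_7: 4x^3 + 5x^2 + 2x = (4)·(x^3 + x^2 + x + 5) + (x^2 + 5x + 1). Hence a·b ≡ x^2 + 5x + 1 (mod f). (F_7[x]/(f) is a field with 7^3 = 343 elements since f is irreducible of degree 3.)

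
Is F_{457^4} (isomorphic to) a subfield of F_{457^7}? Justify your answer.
No: F_{457^4} is not a subfield of F_{457^7}

F_{p^m} embeds in F_{p^n} iff m | n. Here 4 ∤ 7 (since 7 = 1·4 + 3 with remainder 3 ≠ 0), so F_{457^4} is not a subfield of F_{457^7}. Equivalently: if it were, the tower law would give 4 = [F_{457^4}:F_457] dividing [F_{457^7}:F_457] = 7, contradiction.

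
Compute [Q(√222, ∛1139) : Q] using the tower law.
[Q(√222, ∛1139) : Q] = 6

Let L = Q(√222, ∛1139). Since Q(√222) ⊂ L and [Q(√222):Q] = 2, the tower law gives 2 | [L:Q]. Likewise Q(∛1139) ⊂ L with [Q(∛1139):Q] = 3 (because 1139 is not a perfect cube), so 3 | [L:Q]. As gcd(2,3) = 1, [L:Q] is divisible by 6. Conversely L is generated over Q by √222 and ∛1139, so [L:Q] ≤ 2·3 = 6. Therefore [Q(√222, ∛1139) : Q] = 6.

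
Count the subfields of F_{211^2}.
F_{211^2} has 2 subfields

The subfields of F_{p^n} are exactly the fields F_{p^d} for d | n (each is the fixed field of the unique index-d subgroup of Gal(F_{p^n}/F_p) ≅ Z/nZ). The divisors of n = 2 are {1, 2}, giving 2 subfields: F_{211^1}, F_{211^2}.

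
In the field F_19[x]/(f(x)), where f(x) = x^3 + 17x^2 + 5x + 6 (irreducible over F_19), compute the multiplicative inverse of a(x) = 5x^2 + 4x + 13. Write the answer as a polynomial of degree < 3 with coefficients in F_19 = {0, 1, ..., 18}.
a(x)^(-1) ≡ 10x^2 + 11x + 17 (mod f(x))

Since f is irreducible over F_19, F_19[x]/(f) is a field and a(x) ≠ 0 has an inverse. Apply the extended Euclidean algorithm to f(x) and a(x) in F_19[x]: f(x) = (4x + 4)·a(x) + (13x + 11);  a(x) = (15x + 11)·(13x + 11) + (6). The last nonzero remainder is the constant 6 = gcd(f, a) in F_19. Back-substituting through the division chain expresses 6 = s(x)·a(x) + t(x)·f(x) with s(x) ≡ 3x^2 + 9x + 7 (mod f), so (3x^2 + 9x + 7)·a(x) ≡ 6 (mod f). Multiplying by 6^(-1) ≡ 16 in F_19 gives a(x)^(-1) ≡ 16·(3x^2 + 9x + 7) ≡ 10x^2 + 11x + 17 (mod f). Check: (5x^2 + 4x + 13)·(10x^2 + 11x + 17) = 12x^4 + 12x^2 + 2x + 12 ≡ 1 (mod x^3 + 17x^2 + 5x + 6).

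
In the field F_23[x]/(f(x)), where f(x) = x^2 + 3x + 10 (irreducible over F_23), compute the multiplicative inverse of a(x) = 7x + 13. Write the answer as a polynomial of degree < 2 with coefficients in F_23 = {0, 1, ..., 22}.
a(x)^(-1) ≡ 6x + 20 (mod f(x))

Since f is irreducible over F_23, F_23[x]/(f) is a field and a(x) ≠ 0 has an inverse. Apply the extended Euclidean algorithm to f(x) and a(x) in F_23[x]: f(x) = (10x + 18)·a(x) + (6). The last nonzero remainder is the constant 6 = gcd(f, a) in F_23. Back-substituting through the division chain expresses 6 = s(x)·a(x) + t(x)·f(x) with s(x) ≡ 13x + 5 (mod f), so (13x + 5)·a(x) ≡ 6 (mod f). Multiplying by 6^(-1) ≡ 4 in F_23 gives a(x)^(-1) ≡ 4·(13x + 5) ≡ 6x + 20 (mod f). Check: (7x + 13)·(6x + 20) = 19x^2 + 11x + 7 ≡ 1 (mod x^2 + 3x + 10).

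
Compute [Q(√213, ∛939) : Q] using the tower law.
[Q(√213, ∛939) : Q] = 6

Let L = Q(√213, ∛939). Since Q(√213) ⊂ L and [Q(√213):Q] = 2, the tower law gives 2 | [L:Q]. Likewise Q(∛939) ⊂ L with [Q(∛939):Q] = 3 (because 939 is not a perfect cube), so 3 | [L:Q]. As gcd(2,3) = 1, [L:Q] is divisible by 6. Conversely L is generated over Q by √213 and ∛939, so [L:Q] ≤ 2·3 = 6. Therefore [Q(√213, ∛939) : Q] = 6.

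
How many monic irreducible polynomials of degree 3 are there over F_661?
There are 96268040 monic irreducible polynomials of degree 3 over F_661

Each element of F_{661^3} that lies in no proper subfield is a root of exactly one monic irreducible of degree 3 over F_661, and each such polynomial has 3 distinct roots in F_{661^3}. By Möbius inversion the count is N_661(3) = (1/3) Σ_{d|3} μ(3/d) · 661^d = (1/3)(μ(3)·661^1 + μ(1)·661^3) = 288804120/3 = 96268040.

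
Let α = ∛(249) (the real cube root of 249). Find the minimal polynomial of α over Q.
m_α(x) = x^3 - 249

α satisfies α^3 = 249, so x^3 - 249 annihilates α. By the rational root test, a rational root p/q (in lowest terms) of x^3 - 249 would satisfy p^3 = 249 q^3, forcing q = 1 and p^3 = 249; but 249 is not a perfect cube, contradiction. A monic cubic over Q with no rational root is irreducible (any nontrivial factorization would include a linear factor). Hence x^3 - 249 is the minimal polynomial of α, and in particular [Q(α):Q] = 3.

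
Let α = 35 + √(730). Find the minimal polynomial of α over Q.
m_α(x) = x^2 - 70x + 495

From α - 35 = √(730), squaring gives (α - 35)^2 = 730, i.e. α^2 - 70α + 1225 = 730, so α^2 - 70α + 495 = 0. The discriminant of x^2 - 70x + 495 is (-70)^2 - 4·(495) = 4900 - 1980 = 2920, and 4·(730) is not a perfect square in Q since 730 is squarefree and ≠ 1. Hence x^2 - 70x + 495 is irreducible over Q and is the minimal polynomial of α.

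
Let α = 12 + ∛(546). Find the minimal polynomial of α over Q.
m_α(x) = x^3 - 36x^2 + 432x - 2274

Set β = α - 12 = ∛(546), so β^3 = 546. Then (α - 12)^3 - 546 = 0, i.e. α is a root of g(x) = (x - 12)^3 - 546 = x^3 - 36x^2 + 432x - 2274. Since g(x) = h(x - 12) where h(x) = x^3 - 546, and h is irreducible over Q (because 546 is not a perfect cube, so h has no rational root, and a monic cubic with no rational root is irreducible), g is also irreducible (irreducibility is preserved under the substitution x → x - 12). Hence m_α(x) = x^3 - 36x^2 + 432x - 2274.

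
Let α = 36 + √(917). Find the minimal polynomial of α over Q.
m_α(x) = x^2 - 72x + 379

From α - 36 = √(917), squaring gives (α - 36)^2 = 917, i.e. α^2 - 72α + 1296 = 917, so α^2 - 72α + 379 = 0. The discriminant of x^2 - 72x + 379 is (-72)^2 - 4·(379) = 5184 - 1516 = 3668, and 4·(917) is not a perfect square in Q since 917 is squarefree and ≠ 1. Hence x^2 - 72x + 379 is irreducible over Q and is the minimal polynomial of α.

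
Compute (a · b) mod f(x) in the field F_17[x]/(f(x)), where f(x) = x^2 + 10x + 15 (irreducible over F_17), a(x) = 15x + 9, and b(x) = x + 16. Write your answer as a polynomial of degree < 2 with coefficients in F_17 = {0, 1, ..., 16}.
a · b ≡ 14x + 4 (mod f(x))

Multiply in F_17[x]: a(x)·b(x) = (15x + 9)·(x + 16) = 15x^2 + 11x + 8. This has degree ≥ 2, so divide by f(x) over F_17: 15x^2 + 11x + 8 = (15)·(x^2 + 10x + 15) + (14x + 4). Hence a·b ≡ 14x + 4 (mod f). (F_17[x]/(f) is a field with 17^2 = 289 elements since f is irreducible of degree 2.)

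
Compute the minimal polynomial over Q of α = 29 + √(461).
m_α(x) = x^2 - 58x + 380

From α - 29 = √(461), squaring gives (α - 29)^2 = 461, i.e. α^2 - 58α + 841 = 461, so α^2 - 58α + 380 = 0. The discriminant of x^2 - 58x + 380 is (-58)^2 - 4·(380) = 3364 - 1520 = 1844, and 4·(461) is not a perfect square in Q since 461 is squarefree and ≠ 1. Hence x^2 - 58x + 380 is irreducible over Q and is the minimal polynomial of α.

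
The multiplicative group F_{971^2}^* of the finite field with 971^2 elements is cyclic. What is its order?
|F_{971^2}^*| = 942840

F_{971^2} has 971^2 = 942841 elements; its multiplicative group consists of all nonzero elements, so |F_{971^2}^*| = 942841 - 1 = 942840. (It is cyclic since any finite subgroup of the multiplicative group of a field is cyclic.)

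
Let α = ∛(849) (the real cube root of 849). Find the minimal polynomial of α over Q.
m_α(x) = x^3 - 849

α satisfies α^3 = 849, so x^3 - 849 annihilates α. By the rational root test, a rational root p/q (in lowest terms) of x^3 - 849 would satisfy p^3 = 849 q^3, forcing q = 1 and p^3 = 849; but 849 is not a perfect cube, contradiction. A monic cubic over Q with no rational root is irreducible (any nontrivial factorization would include a linear factor). Hence x^3 - 849 is the minimal polynomial of α, and in particular [Q(α):Q] = 3.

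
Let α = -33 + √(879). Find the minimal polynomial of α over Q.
m_α(x) = x^2 + 66x + 210

From α + 33 = √(879), squaring gives (α + 33)^2 = 879, i.e. α^2 + 66α + 1089 = 879, so α^2 + 66α + 210 = 0. The discriminant of x^2 + 66x + 210 is (66)^2 - 4·(210) = 4356 - 840 = 3516, and 4·(879) is not a perfect square in Q since 879 is squarefree and ≠ 1. Hence x^2 + 66x + 210 is irreducible over Q and is the minimal polynomial of α.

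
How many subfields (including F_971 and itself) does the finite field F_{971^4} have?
F_{971^4} has 3 subfields

The subfields of F_{p^n} are exactly the fields F_{p^d} for d | n (each is the fixed field of the unique index-d subgroup of Gal(F_{p^n}/F_p) ≅ Z/nZ). The divisors of n = 4 are {1, 2, 4}, giving 3 subfields: F_{971^1}, F_{971^2}, F_{971^4}.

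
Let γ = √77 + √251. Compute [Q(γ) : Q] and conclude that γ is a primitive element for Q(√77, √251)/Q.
[Q(γ) : Q] = 4 (equivalently, Q(γ) = Q(√77, √251))

Obviously Q(γ) ⊆ Q(√77, √251), and [Q(√77, √251):Q] = 4 (since 77, 251 are distinct squarefree integers > 1 with 19327 not a perfect square). To show equality we compute the minimal polynomial of γ. From γ = √77 + √251: γ^2 = 77 + 2√(19327) + 251 = 328 + 2√(19327), so γ^2 - 328 = 2√(19327); squaring, (γ^2 - 328)^2 = 4·19327, i.e. γ^4 - 656γ^2 + 107584 - 77308 = 0, i.e. γ^4 - 656γ^2 + 30276 = 0. So γ is a root of x^4 - 656x^2 + 30276. This polynomial is irreducible over Q: it has no rational root (each ±√77 ± √251 is irrational), and any factorization into two quadratics over Q would force √(19327) ∈ Q (pairing opposite roots) or √77, √251 ∈ Q (other pairings), all impossible. Hence [Q(γ):Q] = 4 = [Q(√77, √251):Q], so Q(γ) = Q(√77, √251).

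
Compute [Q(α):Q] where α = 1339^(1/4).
[Q(α):Q] = 4

α is a root of x^4 - 1339. By Eisenstein's criterion at the prime p = 13 (which divides the constant term 1339 but p^2 = 169 does not, since 1339 is squarefree), x^4 - 1339 is irreducible over Q. Hence [Q(α):Q] = 4.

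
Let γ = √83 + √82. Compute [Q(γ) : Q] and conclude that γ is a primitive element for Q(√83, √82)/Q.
[Q(γ) : Q] = 4 (equivalently, Q(γ) = Q(√83, √82))

Obviously Q(γ) ⊆ Q(√83, √82), and [Q(√83, √82):Q] = 4 (since 83, 82 are distinct squarefree integers > 1 with 6806 not a perfect square). To show equality we compute the minimal polynomial of γ. From γ = √83 + √82: γ^2 = 83 + 2√(6806) + 82 = 165 + 2√(6806), so γ^2 - 165 = 2√(6806); squaring, (γ^2 - 165)^2 = 4·6806, i.e. γ^4 - 330γ^2 + 27225 - 27224 = 0, i.e. γ^4 - 330γ^2 + 1 = 0. So γ is a root of x^4 - 330x^2 + 1. This polynomial is irreducible over Q: it has no rational root (each ±√83 ± √82 is irrational), and any factorization into two quadratics over Q would force √(6806) ∈ Q (pairing opposite roots) or √83, √82 ∈ Q (other pairings), all impossible. Hence [Q(γ):Q] = 4 = [Q(√83, √82):Q], so Q(γ) = Q(√83, √82).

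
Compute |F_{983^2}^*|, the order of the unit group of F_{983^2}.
|F_{983^2}^*| = 966288

F_{983^2} has 983^2 = 966289 elements; its multiplicative group consists of all nonzero elements, so |F_{983^2}^*| = 966289 - 1 = 966288. (It is cyclic since any finite subgroup of the multiplicative group of a field is cyclic.)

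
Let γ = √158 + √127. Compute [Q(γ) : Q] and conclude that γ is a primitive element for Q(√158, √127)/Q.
[Q(γ) : Q] = 4 (equivalently, Q(γ) = Q(√158, √127))

Obviously Q(γ) ⊆ Q(√158, √127), and [Q(√158, √127):Q] = 4 (since 158, 127 are distinct squarefree integers > 1 with 20066 not a perfect square). To show equality we compute the minimal polynomial of γ. From γ = √158 + √127: γ^2 = 158 + 2√(20066) + 127 = 285 + 2√(20066), so γ^2 - 285 = 2√(20066); squaring, (γ^2 - 285)^2 = 4·20066, i.e. γ^4 - 570γ^2 + 81225 - 80264 = 0, i.e. γ^4 - 570γ^2 + 961 = 0. So γ is a root of x^4 - 570x^2 + 961. This polynomial is irreducible over Q: it has no rational root (each ±√158 ± √127 is irrational), and any factorization into two quadratics over Q would force √(20066) ∈ Q (pairing opposite roots) or √158, √127 ∈ Q (other pairings), all impossible. Hence [Q(γ):Q] = 4 = [Q(√158, √127):Q], so Q(γ) = Q(√158, √127).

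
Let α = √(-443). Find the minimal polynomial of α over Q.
m_α(x) = x^2 + 443

α satisfies α^2 + 443 = 0, so x^2 + 443 annihilates α. Since d = -443 is squarefree and ≠ 1, it is not a perfect square in Q, so x^2 + 443 has no rational root and is therefore irreducible over Q (a degree-2 polynomial over a field is irreducible iff it has no root). Hence m_α(x) = x^2 + 443.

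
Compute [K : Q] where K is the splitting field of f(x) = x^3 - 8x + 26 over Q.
[K : Q] = 6

By the rational root test, any rational root of the monic integer polynomial f(x) = x^3 - 8x + 26 must be an integer dividing the constant term 26, i.e. one of ±{1, 2, 13, 26}. Evaluating: f(1) = 19, f(-1) = 33, f(2) = 18, f(-2) = 34, f(13) = 2119, f(-13) = -2067, f(26) = 17394, f(-26) = -17342; none is 0, so f has no rational root and is therefore irreducible over Q (a cubic with no linear factor over a field is irreducible). For an irreducible cubic, the Galois group is A_3 or S_3 according as the discriminant disc(f) = -4a^3 - 27b^2 = -4·(-8)^3 - 27·(26)^2 = -16204 is or is not a square in Q. Here disc(f) = -16204 is not a perfect square in Q, so the Galois group of f over Q is not contained in A_3 and must be all of S_3. The splitting field has degree |S_3| = 6 over Q, so [K : Q] = 6.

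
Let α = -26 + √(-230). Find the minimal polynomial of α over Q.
m_α(x) = x^2 + 52x + 906

From α + 26 = √(-230), squaring gives (α + 26)^2 = -230, i.e. α^2 + 52α + 676 = -230, so α^2 + 52α + 906 = 0. The discriminant of x^2 + 52x + 906 is (52)^2 - 4·(906) = 2704 - 3624 = -920, and 4·(-230) is not a perfect square in Q since -230 is squarefree and ≠ 1. Hence x^2 + 52x + 906 is irreducible over Q and is the minimal polynomial of α.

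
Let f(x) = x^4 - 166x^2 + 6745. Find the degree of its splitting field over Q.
[K : Q] = 4

Solving the quadratic in x^2: x^2 = (166 ± √(166^2 - 4·6745))/2 = (166 ± √576)/2 = (166 ± 24)/2, giving x^2 = 95 or x^2 = 71. So f(x) = (x^2 - 95)(x^2 - 71) and the roots of f are ±√95, ±√71. Hence the splitting field is K = Q(√95, √71). Since 95 and 71 are distinct squarefree integers > 1, their product 6745 is not a perfect square, so √71 ∉ Q(√95). By the tower law [K:Q] = [Q(√95,√71):Q(√95)] · [Q(√95):Q] = 2 · 2 = 4.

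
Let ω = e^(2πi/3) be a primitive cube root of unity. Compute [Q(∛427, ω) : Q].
[Q(∛427, ω) : Q] = 6

[Q(∛427):Q] = 3 (min poly x^3 - 427, irreducible since 427 is not a perfect cube). [Q(ω):Q] = 2 (min poly x^2 + x + 1). Since Q(∛427) ⊂ R and ω ∉ R, we have ω ∉ Q(∛427), so x^2 + x + 1 remains irreducible over Q(∛427) and [Q(∛427, ω) : Q(∛427)] = 2. By the tower law, [Q(∛427, ω) : Q] = 3 · 2 = 6. (In fact Q(∛427, ω) is the splitting field of x^3 - 427 over Q.)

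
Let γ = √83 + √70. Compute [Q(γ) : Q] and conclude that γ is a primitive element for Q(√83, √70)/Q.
[Q(γ) : Q] = 4 (equivalently, Q(γ) = Q(√83, √70))

Obviously Q(γ) ⊆ Q(√83, √70), and [Q(√83, √70):Q] = 4 (since 83, 70 are distinct squarefree integers > 1 with 5810 not a perfect square). To show equality we compute the minimal polynomial of γ. From γ = √83 + √70: γ^2 = 83 + 2√(5810) + 70 = 153 + 2√(5810), so γ^2 - 153 = 2√(5810); squaring, (γ^2 - 153)^2 = 4·5810, i.e. γ^4 - 306γ^2 + 23409 - 23240 = 0, i.e. γ^4 - 306γ^2 + 169 = 0. So γ is a root of x^4 - 306x^2 + 169. This polynomial is irreducible over Q: it has no rational root (each ±√83 ± √70 is irrational), and any factorization into two quadratics over Q would force √(5810) ∈ Q (pairing opposite roots) or √83, √70 ∈ Q (other pairings), all impossible. Hence [Q(γ):Q] = 4 = [Q(√83, √70):Q], so Q(γ) = Q(√83, √70).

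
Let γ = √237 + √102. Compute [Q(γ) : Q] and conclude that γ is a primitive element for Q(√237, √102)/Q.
[Q(γ) : Q] = 4 (equivalently, Q(γ) = Q(√237, √102))

Obviously Q(γ) ⊆ Q(√237, √102), and [Q(√237, √102):Q] = 4 (since 237, 102 are distinct squarefree integers > 1 with 24174 not a perfect square). To show equality we compute the minimal polynomial of γ. From γ = √237 + √102: γ^2 = 237 + 2√(24174) + 102 = 339 + 2√(24174), so γ^2 - 339 = 2√(24174); squaring, (γ^2 - 339)^2 = 4·24174, i.e. γ^4 - 678γ^2 + 114921 - 96696 = 0, i.e. γ^4 - 678γ^2 + 18225 = 0. So γ is a root of x^4 - 678x^2 + 18225. This polynomial is irreducible over Q: it has no rational root (each ±√237 ± √102 is irrational), and any factorization into two quadratics over Q would force √(24174) ∈ Q (pairing opposite roots) or √237, √102 ∈ Q (other pairings), all impossible. Hence [Q(γ):Q] = 4 = [Q(√237, √102):Q], so Q(γ) = Q(√237, √102).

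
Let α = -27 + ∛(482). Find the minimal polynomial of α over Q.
m_α(x) = x^3 + 81x^2 + 2187x + 19201

Set β = α + 27 = ∛(482), so β^3 = 482. Then (α + 27)^3 - 482 = 0, i.e. α is a root of g(x) = (x + 27)^3 - 482 = x^3 + 81x^2 + 2187x + 19201. Since g(x) = h(x + 27) where h(x) = x^3 - 482, and h is irreducible over Q (because 482 is not a perfect cube, so h has no rational root, and a monic cubic with no rational root is irreducible), g is also irreducible (irreducibility is preserved under the substitution x → x + 27). Hence m_α(x) = x^3 + 81x^2 + 2187x + 19201.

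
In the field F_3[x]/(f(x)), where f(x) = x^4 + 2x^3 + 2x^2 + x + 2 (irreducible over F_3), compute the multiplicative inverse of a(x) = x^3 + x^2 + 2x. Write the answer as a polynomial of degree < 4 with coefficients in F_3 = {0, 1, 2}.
a(x)^(-1) ≡ x^3 + 2x^2 + x (mod f(x))

Since f is irreducible over F_3, F_3[x]/(f) is a field and a(x) ≠ 0 has an inverse. Apply the extended Euclidean algorithm to f(x) and a(x) in F_3[x]: f(x) = (x + 1)·a(x) + (2x^2 + 2x + 2);  a(x) = (2x)·(2x^2 + 2x + 2) + (x);  (2x^2 + 2x + 2) = (2x + 2)·(x) + (2). The last nonzero remainder is the constant 2 = gcd(f, a) in F_3. Back-substituting through the division chain expresses 2 = s(x)·a(x) + t(x)·f(x) with s(x) ≡ 2x^3 + x^2 + 2x (mod f), so (2x^3 + x^2 + 2x)·a(x) ≡ 2 (mod f). Multiplying by 2^(-1) ≡ 2 in F_3 gives a(x)^(-1) ≡ 2·(2x^3 + x^2 + 2x) ≡ x^3 + 2x^2 + x (mod f). Check: (x^3 + x^2 + 2x)·(x^3 + 2x^2 + x) = x^6 + 2x^4 + 2x^3 + 2x^2 ≡ 1 (mod x^4 + 2x^3 + 2x^2 + x + 2).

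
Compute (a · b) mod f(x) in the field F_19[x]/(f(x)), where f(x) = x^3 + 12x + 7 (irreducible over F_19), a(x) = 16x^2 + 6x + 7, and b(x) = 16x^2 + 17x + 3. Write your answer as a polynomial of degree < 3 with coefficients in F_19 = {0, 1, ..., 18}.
a · b ≡ 2x^2 + 9x + 10 (mod f(x))

Multiply in F_19[x]: a(x)·b(x) = (16x^2 + 6x + 7)·(16x^2 + 17x + 3) = 9x^4 + 7x^3 + 15x^2 + 4x + 2. This has degree ≥ 3, so divide by f(x) over F_19: 9x^4 + 7x^3 + 15x^2 + 4x + 2 = (9x + 7)·(x^3 + 12x + 7) + (2x^2 + 9x + 10). Hence a·b ≡ 2x^2 + 9x + 10 (mod f). (F_19[x]/(f) is a field with 19^3 = 6859 elements since f is irreducible of degree 3.)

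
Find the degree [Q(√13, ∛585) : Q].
[Q(√13, ∛585) : Q] = 6

Let L = Q(√13, ∛585). Since Q(√13) ⊂ L and [Q(√13):Q] = 2, the tower law gives 2 | [L:Q]. Likewise Q(∛585) ⊂ L with [Q(∛585):Q] = 3 (because 585 is not a perfect cube), so 3 | [L:Q]. As gcd(2,3) = 1, [L:Q] is divisible by 6. Conversely L is generated over Q by √13 and ∛585, so [L:Q] ≤ 2·3 = 6. Therefore [Q(√13, ∛585) : Q] = 6.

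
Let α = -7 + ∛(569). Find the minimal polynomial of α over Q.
m_α(x) = x^3 + 21x^2 + 147x - 226

Set β = α + 7 = ∛(569), so β^3 = 569. Then (α + 7)^3 - 569 = 0, i.e. α is a root of g(x) = (x + 7)^3 - 569 = x^3 + 21x^2 + 147x - 226. Since g(x) = h(x + 7) where h(x) = x^3 - 569, and h is irreducible over Q (because 569 is not a perfect cube, so h has no rational root, and a monic cubic with no rational root is irreducible), g is also irreducible (irreducibility is preserved under the substitution x → x + 7). Hence m_α(x) = x^3 + 21x^2 + 147x - 226.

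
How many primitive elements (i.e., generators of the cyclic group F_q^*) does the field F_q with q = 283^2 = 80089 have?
There are φ(80088) = 25760 primitive elements

F_q^* is cyclic of order q - 1 = 80088. A cyclic group of order m has exactly φ(m) generators. Here m = 80088 = 2^3 · 3 · 47 · 71, so the number of primitive elements is φ(80088) = 25760.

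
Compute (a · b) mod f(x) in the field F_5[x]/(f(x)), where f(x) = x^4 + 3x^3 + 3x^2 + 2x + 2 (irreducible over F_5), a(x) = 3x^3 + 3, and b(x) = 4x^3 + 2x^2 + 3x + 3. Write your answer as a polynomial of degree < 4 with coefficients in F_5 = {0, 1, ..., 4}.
a · b ≡ 3x^3 + 3x^2 + 3x + 3 (mod f(x))

Multiply in F_5[x]: a(x)·b(x) = (3x^3 + 3)·(4x^3 + 2x^2 + 3x + 3) = 2x^6 + x^5 + 4x^4 + x^3 + x^2 + 4x + 4. This has degree ≥ 4, so divide by f(x) over F_5: 2x^6 + x^5 + 4x^4 + x^3 + x^2 + 4x + 4 = (2x^2 + 3)·(x^4 + 3x^3 + 3x^2 + 2x + 2) + (3x^3 + 3x^2 + 3x + 3). Hence a·b ≡ 3x^3 + 3x^2 + 3x + 3 (mod f). (F_5[x]/(f) is a field with 5^4 = 625 elements since f is irreducible of degree 4.)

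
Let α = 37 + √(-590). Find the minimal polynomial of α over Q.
m_α(x) = x^2 - 74x + 1959

From α - 37 = √(-590), squaring gives (α - 37)^2 = -590, i.e. α^2 - 74α + 1369 = -590, so α^2 - 74α + 1959 = 0. The discriminant of x^2 - 74x + 1959 is (-74)^2 - 4·(1959) = 5476 - 7836 = -2360, and 4·(-590) is not a perfect square in Q since -590 is squarefree and ≠ 1. Hence x^2 - 74x + 1959 is irreducible over Q and is the minimal polynomial of α.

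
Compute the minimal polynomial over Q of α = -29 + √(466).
m_α(x) = x^2 + 58x + 375

From α + 29 = √(466), squaring gives (α + 29)^2 = 466, i.e. α^2 + 58α + 841 = 466, so α^2 + 58α + 375 = 0. The discriminant of x^2 + 58x + 375 is (58)^2 - 4·(375) = 3364 - 1500 = 1864, and 4·(466) is not a perfect square in Q since 466 is squarefree and ≠ 1. Hence x^2 + 58x + 375 is irreducible over Q and is the minimal polynomial of α.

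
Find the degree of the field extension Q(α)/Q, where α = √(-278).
[Q(α):Q] = 2

[Q(α):Q] equals the degree of the minimal polynomial of α. Here α^2 = -278 and x^2 + 278 is irreducible (d = -278 is squarefree, ≠ 1, hence not a square), so deg(m_α) = 2. Thus [Q(α):Q] = 2.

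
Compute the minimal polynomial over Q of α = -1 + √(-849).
m_α(x) = x^2 + 2x + 850

From α + 1 = √(-849), squaring gives (α + 1)^2 = -849, i.e. α^2 + 2α + 1 = -849, so α^2 + 2α + 850 = 0. The discriminant of x^2 + 2x + 850 is (2)^2 - 4·(850) = 4 - 3400 = -3396, and 4·(-849) is not a perfect square in Q since -849 is squarefree and ≠ 1. Hence x^2 + 2x + 850 is irreducible over Q and is the minimal polynomial of α.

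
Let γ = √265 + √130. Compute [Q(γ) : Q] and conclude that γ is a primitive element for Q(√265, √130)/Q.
[Q(γ) : Q] = 4 (equivalently, Q(γ) = Q(√265, √130))

Obviously Q(γ) ⊆ Q(√265, √130), and [Q(√265, √130):Q] = 4 (since 265, 130 are distinct squarefree integers > 1 with 34450 not a perfect square). To show equality we compute the minimal polynomial of γ. From γ = √265 + √130: γ^2 = 265 + 2√(34450) + 130 = 395 + 2√(34450), so γ^2 - 395 = 2√(34450); squaring, (γ^2 - 395)^2 = 4·34450, i.e. γ^4 - 790γ^2 + 156025 - 137800 = 0, i.e. γ^4 - 790γ^2 + 18225 = 0. So γ is a root of x^4 - 790x^2 + 18225. This polynomial is irreducible over Q: it has no rational root (each ±√265 ± √130 is irrational), and any factorization into two quadratics over Q would force √(34450) ∈ Q (pairing opposite roots) or √265, √130 ∈ Q (other pairings), all impossible. Hence [Q(γ):Q] = 4 = [Q(√265, √130):Q], so Q(γ) = Q(√265, √130).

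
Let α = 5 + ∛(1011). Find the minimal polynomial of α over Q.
m_α(x) = x^3 - 15x^2 + 75x - 1136

Set β = α - 5 = ∛(1011), so β^3 = 1011. Then (α - 5)^3 - 1011 = 0, i.e. α is a root of g(x) = (x - 5)^3 - 1011 = x^3 - 15x^2 + 75x - 1136. Since g(x) = h(x - 5) where h(x) = x^3 - 1011, and h is irreducible over Q (because 1011 is not a perfect cube, so h has no rational root, and a monic cubic with no rational root is irreducible), g is also irreducible (irreducibility is preserved under the substitution x → x - 5). Hence m_α(x) = x^3 - 15x^2 + 75x - 1136.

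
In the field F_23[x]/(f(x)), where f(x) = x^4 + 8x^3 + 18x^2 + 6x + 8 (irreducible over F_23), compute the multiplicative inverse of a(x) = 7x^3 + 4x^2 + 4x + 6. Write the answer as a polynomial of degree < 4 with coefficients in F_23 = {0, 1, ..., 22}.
a(x)^(-1) ≡ 3x^3 + 19x^2 + 4x + 15 (mod f(x))

Since f is irreducible over F_23, F_23[x]/(f) is a field and a(x) ≠ 0 has an inverse. Apply the extended Euclidean algorithm to f(x) and a(x) in F_23[x]: f(x) = (10x + 2)·a(x) + (16x^2 + 7x + 19);  a(x) = (22x + 5)·(16x^2 + 7x + 19) + (11x + 3);  (16x^2 + 7x + 19) = (14x + 1)·(11x + 3) + (16). The last nonzero remainder is the constant 16 = gcd(f, a) in F_23. Back-substituting through the division chain expresses 16 = s(x)·a(x) + t(x)·f(x) with s(x) ≡ 2x^3 + 5x^2 + 18x + 10 (mod f), so (2x^3 + 5x^2 + 18x + 10)·a(x) ≡ 16 (mod f). Multiplying by 16^(-1) ≡ 13 in F_23 gives a(x)^(-1) ≡ 13·(2x^3 + 5x^2 + 18x + 10) ≡ 3x^3 + 19x^2 + 4x + 15 (mod f). Check: (7x^3 + 4x^2 + 4x + 6)·(3x^3 + 19x^2 + 4x + 15) = 21x^6 + 7x^5 + x^4 + 8x^3 + 6x^2 + 15x + 21 ≡ 1 (mod x^4 + 8x^3 + 18x^2 + 6x + 8).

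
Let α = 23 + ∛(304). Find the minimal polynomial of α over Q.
m_α(x) = x^3 - 69x^2 + 1587x - 12471

Set β = α - 23 = ∛(304), so β^3 = 304. Then (α - 23)^3 - 304 = 0, i.e. α is a root of g(x) = (x - 23)^3 - 304 = x^3 - 69x^2 + 1587x - 12471. Since g(x) = h(x - 23) where h(x) = x^3 - 304, and h is irreducible over Q (because 304 is not a perfect cube, so h has no rational root, and a monic cubic with no rational root is irreducible), g is also irreducible (irreducibility is preserved under the substitution x → x - 23). Hence m_α(x) = x^3 - 69x^2 + 1587x - 12471.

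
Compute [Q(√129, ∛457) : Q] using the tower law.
[Q(√129, ∛457) : Q] = 6

Let L = Q(√129, ∛457). Since Q(√129) ⊂ L and [Q(√129):Q] = 2, the tower law gives 2 | [L:Q]. Likewise Q(∛457) ⊂ L with [Q(∛457):Q] = 3 (because 457 is not a perfect cube), so 3 | [L:Q]. As gcd(2,3) = 1, [L:Q] is divisible by 6. Conversely L is generated over Q by √129 and ∛457, so [L:Q] ≤ 2·3 = 6. Therefore [Q(√129, ∛457) : Q] = 6.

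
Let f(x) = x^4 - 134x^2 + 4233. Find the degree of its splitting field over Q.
[K : Q] = 4

Solving the quadratic in x^2: x^2 = (134 ± √(134^2 - 4·4233))/2 = (134 ± √1024)/2 = (134 ± 32)/2, giving x^2 = 51 or x^2 = 83. So f(x) = (x^2 - 51)(x^2 - 83) and the roots of f are ±√51, ±√83. Hence the splitting field is K = Q(√51, √83). Since 51 and 83 are distinct squarefree integers > 1, their product 4233 is not a perfect square, so √83 ∉ Q(√51). By the tower law [K:Q] = [Q(√51,√83):Q(√51)] · [Q(√51):Q] = 2 · 2 = 4.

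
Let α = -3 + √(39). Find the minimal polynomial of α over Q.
m_α(x) = x^2 + 6x - 30

From α + 3 = √(39), squaring gives (α + 3)^2 = 39, i.e. α^2 + 6α + 9 = 39, so α^2 + 6α - 30 = 0. The discriminant of x^2 + 6x - 30 is (6)^2 - 4·(-30) = 36 + 120 = 156, and 4·(39) is not a perfect square in Q since 39 is squarefree and ≠ 1. Hence x^2 + 6x - 30 is irreducible over Q and is the minimal polynomial of α.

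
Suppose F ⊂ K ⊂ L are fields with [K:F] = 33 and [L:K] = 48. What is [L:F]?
[L:F] = 1584

The tower law says that for any tower of field extensions F ⊂ K ⊂ L with finite degrees, [L:F] = [L:K] · [K:F]. Here this gives [L:F] = 48 · 33 = 1584.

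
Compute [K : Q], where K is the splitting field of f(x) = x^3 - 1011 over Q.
[K : Q] = 6

The roots of x^3 - 1011 are ∛1011, ω∛1011, ω^2∛1011 where ω = e^(2πi/3) is a primitive cube root of unity, so K = Q(∛1011, ω). Now [Q(∛1011):Q] = 3 (since 1011 is not a perfect cube, x^3 - 1011 is irreducible) and [Q(ω):Q] = 2. Both 2 and 3 divide [K:Q], and [K:Q] ≤ 3·2 = 6, so [K:Q] = 6. (Equivalently: Q(∛1011) ⊂ R but ω ∉ R, so [K : Q(∛1011)] = 2.)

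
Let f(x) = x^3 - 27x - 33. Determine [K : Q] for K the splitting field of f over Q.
[K : Q] = 6

By the rational root test, any rational root of the monic integer polynomial f(x) = x^3 - 27x - 33 must be an integer dividing the constant term -33, i.e. one of ±{1, 3, 11, 33}. Evaluating: f(1) = -59, f(-1) = -7, f(3) = -87, f(-3) = 21, f(11) = 1001, f(-11) = -1067, f(33) = 35013, f(-33) = -35079; none is 0, so f has no rational root and is therefore irreducible over Q (a cubic with no linear factor over a field is irreducible). For an irreducible cubic, the Galois group is A_3 or S_3 according as the discriminant disc(f) = -4a^3 - 27b^2 = -4·(-27)^3 - 27·(-33)^2 = 49329 is or is not a square in Q. Here disc(f) = 49329 is not a perfect square in Q, so the Galois group of f over Q is not contained in A_3 and must be all of S_3. The splitting field has degree |S_3| = 6 over Q, so [K : Q] = 6.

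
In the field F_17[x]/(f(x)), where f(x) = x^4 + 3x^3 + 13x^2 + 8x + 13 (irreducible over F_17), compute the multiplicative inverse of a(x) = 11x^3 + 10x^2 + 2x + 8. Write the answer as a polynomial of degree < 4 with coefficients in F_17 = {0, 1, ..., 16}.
a(x)^(-1) ≡ 15x^3 + 10x^2 + 7 (mod f(x))

Since f is irreducible over F_17, F_17[x]/(f) is a field and a(x) ≠ 0 has an inverse. Apply the extended Euclidean algorithm to f(x) and a(x) in F_17[x]: f(x) = (14x + 3)·a(x) + (6x^2 + 9x + 6);  a(x) = (16x + 6)·(6x^2 + 9x + 6) + (5x + 6);  (6x^2 + 9x + 6) = (8x + 16)·(5x + 6) + (12). The last nonzero remainder is the constant 12 = gcd(f, a) in F_17. Back-substituting through the division chain expresses 12 = s(x)·a(x) + t(x)·f(x) with s(x) ≡ 10x^3 + x^2 + 16 (mod f), so (10x^3 + x^2 + 16)·a(x) ≡ 12 (mod f). Multiplying by 12^(-1) ≡ 10 in F_17 gives a(x)^(-1) ≡ 10·(10x^3 + x^2 + 16) ≡ 15x^3 + 10x^2 + 7 (mod f). Check: (11x^3 + 10x^2 + 2x + 8)·(15x^3 + 10x^2 + 7) = 12x^6 + 5x^5 + 11x^4 + 13x^3 + 14x^2 + 14x + 5 ≡ 1 (mod x^4 + 3x^3 + 13x^2 + 8x + 13).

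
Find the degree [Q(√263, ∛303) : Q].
[Q(√263, ∛303) : Q] = 6

Let L = Q(√263, ∛303). Since Q(√263) ⊂ L and [Q(√263):Q] = 2, the tower law gives 2 | [L:Q]. Likewise Q(∛303) ⊂ L with [Q(∛303):Q] = 3 (because 303 is not a perfect cube), so 3 | [L:Q]. As gcd(2,3) = 1, [L:Q] is divisible by 6. Conversely L is generated over Q by √263 and ∛303, so [L:Q] ≤ 2·3 = 6. Therefore [Q(√263, ∛303) : Q] = 6.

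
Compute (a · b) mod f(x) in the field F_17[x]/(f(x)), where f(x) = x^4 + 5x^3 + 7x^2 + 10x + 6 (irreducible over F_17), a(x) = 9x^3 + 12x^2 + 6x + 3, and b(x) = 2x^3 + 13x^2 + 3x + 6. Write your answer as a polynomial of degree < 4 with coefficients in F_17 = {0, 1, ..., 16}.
a · b ≡ 6x^3 + 14x^2 + x + 12 (mod f(x))

Multiply in F_17[x]: a(x)·b(x) = (9x^3 + 12x^2 + 6x + 3)·(2x^3 + 13x^2 + 3x + 6) = x^6 + 5x^5 + 8x^4 + 4x^3 + 10x^2 + 11x + 1. This has degree ≥ 4, so divide by f(x) over F_17: x^6 + 5x^5 + 8x^4 + 4x^3 + 10x^2 + 11x + 1 = (x^2 + 1)·(x^4 + 5x^3 + 7x^2 + 10x + 6) + (6x^3 + 14x^2 + x + 12). Hence a·b ≡ 6x^3 + 14x^2 + x + 12 (mod f). (F_17[x]/(f) is a field with 17^4 = 83521 elements since f is irreducible of degree 4.)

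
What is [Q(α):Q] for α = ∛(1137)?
[Q(α):Q] = 3

The minimal polynomial of α is x^3 - 1137, irreducible over Q since 1137 is not a perfect cube (so x^3 - 1137 has no rational root). Hence [Q(α):Q] = deg(m_α) = 3.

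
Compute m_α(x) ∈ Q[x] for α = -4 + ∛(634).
m_α(x) = x^3 + 12x^2 + 48x - 570

Set β = α + 4 = ∛(634), so β^3 = 634. Then (α + 4)^3 - 634 = 0, i.e. α is a root of g(x) = (x + 4)^3 - 634 = x^3 + 12x^2 + 48x - 570. Since g(x) = h(x + 4) where h(x) = x^3 - 634, and h is irreducible over Q (because 634 is not a perfect cube, so h has no rational root, and a monic cubic with no rational root is irreducible), g is also irreducible (irreducibility is preserved under the substitution x → x + 4). Hence m_α(x) = x^3 + 12x^2 + 48x - 570.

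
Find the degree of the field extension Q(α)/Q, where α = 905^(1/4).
[Q(α):Q] = 4

α is a root of x^4 - 905. By Eisenstein's criterion at the prime p = 5 (which divides the constant term 905 but p^2 = 25 does not, since 905 is squarefree), x^4 - 905 is irreducible over Q. Hence [Q(α):Q] = 4.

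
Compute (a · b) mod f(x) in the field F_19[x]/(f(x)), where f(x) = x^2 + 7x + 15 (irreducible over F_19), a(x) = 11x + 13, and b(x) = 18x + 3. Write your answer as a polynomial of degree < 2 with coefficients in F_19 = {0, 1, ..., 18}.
a · b ≡ 2x + 14 (mod f(x))

Multiply in F_19[x]: a(x)·b(x) = (11x + 13)·(18x + 3) = 8x^2 + x + 1. This has degree ≥ 2, so divide by f(x) over F_19: 8x^2 + x + 1 = (8)·(x^2 + 7x + 15) + (2x + 14). Hence a·b ≡ 2x + 14 (mod f). (F_19[x]/(f) is a field with 19^2 = 361 elements since f is irreducible of degree 2.)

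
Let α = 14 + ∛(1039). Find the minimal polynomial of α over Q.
m_α(x) = x^3 - 42x^2 + 588x - 3783

Set β = α - 14 = ∛(1039), so β^3 = 1039. Then (α - 14)^3 - 1039 = 0, i.e. α is a root of g(x) = (x - 14)^3 - 1039 = x^3 - 42x^2 + 588x - 3783. Since g(x) = h(x - 14) where h(x) = x^3 - 1039, and h is irreducible over Q (because 1039 is not a perfect cube, so h has no rational root, and a monic cubic with no rational root is irreducible), g is also irreducible (irreducibility is preserved under the substitution x → x - 14). Hence m_α(x) = x^3 - 42x^2 + 588x - 3783.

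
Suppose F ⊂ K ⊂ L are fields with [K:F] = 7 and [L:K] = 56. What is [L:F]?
[L:F] = 392

The tower law says that for any tower of field extensions F ⊂ K ⊂ L with finite degrees, [L:F] = [L:K] · [K:F]. Here this gives [L:F] = 56 · 7 = 392.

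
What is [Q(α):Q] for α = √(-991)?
[Q(α):Q] = 2

[Q(α):Q] equals the degree of the minimal polynomial of α. Here α^2 = -991 and x^2 + 991 is irreducible (d = -991 is squarefree, ≠ 1, hence not a square), so deg(m_α) = 2. Thus [Q(α):Q] = 2.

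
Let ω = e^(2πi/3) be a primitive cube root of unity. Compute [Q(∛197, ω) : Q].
[Q(∛197, ω) : Q] = 6

[Q(∛197):Q] = 3 (min poly x^3 - 197, irreducible since 197 is not a perfect cube). [Q(ω):Q] = 2 (min poly x^2 + x + 1). Since Q(∛197) ⊂ R and ω ∉ R, we have ω ∉ Q(∛197), so x^2 + x + 1 remains irreducible over Q(∛197) and [Q(∛197, ω) : Q(∛197)] = 2. By the tower law, [Q(∛197, ω) : Q] = 3 · 2 = 6. (In fact Q(∛197, ω) is the splitting field of x^3 - 197 over Q.)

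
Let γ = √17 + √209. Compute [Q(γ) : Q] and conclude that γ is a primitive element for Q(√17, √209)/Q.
[Q(γ) : Q] = 4 (equivalently, Q(γ) = Q(√17, √209))

Obviously Q(γ) ⊆ Q(√17, √209), and [Q(√17, √209):Q] = 4 (since 17, 209 are distinct squarefree integers > 1 with 3553 not a perfect square). To show equality we compute the minimal polynomial of γ. From γ = √17 + √209: γ^2 = 17 + 2√(3553) + 209 = 226 + 2√(3553), so γ^2 - 226 = 2√(3553); squaring, (γ^2 - 226)^2 = 4·3553, i.e. γ^4 - 452γ^2 + 51076 - 14212 = 0, i.e. γ^4 - 452γ^2 + 36864 = 0. So γ is a root of x^4 - 452x^2 + 36864. This polynomial is irreducible over Q: it has no rational root (each ±√17 ± √209 is irrational), and any factorization into two quadratics over Q would force √(3553) ∈ Q (pairing opposite roots) or √17, √209 ∈ Q (other pairings), all impossible. Hence [Q(γ):Q] = 4 = [Q(√17, √209):Q], so Q(γ) = Q(√17, √209).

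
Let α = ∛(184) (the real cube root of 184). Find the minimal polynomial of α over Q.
m_α(x) = x^3 - 184

α satisfies α^3 = 184, so x^3 - 184 annihilates α. By the rational root test, a rational root p/q (in lowest terms) of x^3 - 184 would satisfy p^3 = 184 q^3, forcing q = 1 and p^3 = 184; but 184 is not a perfect cube, contradiction. A monic cubic over Q with no rational root is irreducible (any nontrivial factorization would include a linear factor). Hence x^3 - 184 is the minimal polynomial of α, and in particular [Q(α):Q] = 3.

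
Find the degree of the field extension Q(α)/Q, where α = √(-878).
[Q(α):Q] = 2

[Q(α):Q] equals the degree of the minimal polynomial of α. Here α^2 = -878 and x^2 + 878 is irreducible (d = -878 is squarefree, ≠ 1, hence not a square), so deg(m_α) = 2. Thus [Q(α):Q] = 2.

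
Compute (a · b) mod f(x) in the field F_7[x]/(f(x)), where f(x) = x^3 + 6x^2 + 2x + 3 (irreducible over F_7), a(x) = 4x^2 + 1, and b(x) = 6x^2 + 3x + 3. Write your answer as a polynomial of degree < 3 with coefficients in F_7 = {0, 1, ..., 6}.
a · b ≡ 6x^2 + 6x (mod f(x))

Multiply in F_7[x]: a(x)·b(x) = (4x^2 + 1)·(6x^2 + 3x + 3) = 3x^4 + 5x^3 + 4x^2 + 3x + 3. This has degree ≥ 3, so divide by f(x) over F_7: 3x^4 + 5x^3 + 4x^2 + 3x + 3 = (3x + 1)·(x^3 + 6x^2 + 2x + 3) + (6x^2 + 6x). Hence a·b ≡ 6x^2 + 6x (mod f). (F_7[x]/(f) is a field with 7^3 = 343 elements since f is irreducible of degree 3.)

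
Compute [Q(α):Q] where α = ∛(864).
[Q(α):Q] = 3

The minimal polynomial of α is x^3 - 864, irreducible over Q since 864 is not a perfect cube (so x^3 - 864 has no rational root). Hence [Q(α):Q] = deg(m_α) = 3.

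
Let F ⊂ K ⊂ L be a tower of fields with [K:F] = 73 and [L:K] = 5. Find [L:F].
[L:F] = 365

The tower law says that for any tower of field extensions F ⊂ K ⊂ L with finite degrees, [L:F] = [L:K] · [K:F]. Here this gives [L:F] = 5 · 73 = 365.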